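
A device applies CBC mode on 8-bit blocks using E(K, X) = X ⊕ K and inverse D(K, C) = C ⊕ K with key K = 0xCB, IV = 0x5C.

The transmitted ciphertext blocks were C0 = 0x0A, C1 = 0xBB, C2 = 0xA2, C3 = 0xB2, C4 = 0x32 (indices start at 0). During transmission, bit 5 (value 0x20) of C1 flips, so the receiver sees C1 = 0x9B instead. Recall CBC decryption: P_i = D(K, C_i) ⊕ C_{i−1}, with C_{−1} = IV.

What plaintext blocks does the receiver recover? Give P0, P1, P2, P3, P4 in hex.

P0 = 0x9D, P1 = 0x5A, P2 = 0xF2, P3 = 0xDB, P4 = 0x4B

Only C1 changed, to 0x9B. In CBC, a change in C_i garbles P_i and flips the same bit in P_{i+1}. Decrypting the received ciphertext:
P0: D(K, 0x0A) = 0xC1; 0xC1 ⊕ 0x5C = 0x9D.
P1: D(K, 0x9B) = 0x50; 0x50 ⊕ 0x0A = 0x5A.
P2: D(K, 0xA2) = 0x69; 0x69 ⊕ 0x9B = 0xF2.
P3: D(K, 0xB2) = 0x79; 0x79 ⊕ 0xA2 = 0xDB.
P4: D(K, 0x32) = 0xF9; 0xF9 ⊕ 0xB2 = 0x4B.
Blocks that differ from the original plaintext: P1, P2.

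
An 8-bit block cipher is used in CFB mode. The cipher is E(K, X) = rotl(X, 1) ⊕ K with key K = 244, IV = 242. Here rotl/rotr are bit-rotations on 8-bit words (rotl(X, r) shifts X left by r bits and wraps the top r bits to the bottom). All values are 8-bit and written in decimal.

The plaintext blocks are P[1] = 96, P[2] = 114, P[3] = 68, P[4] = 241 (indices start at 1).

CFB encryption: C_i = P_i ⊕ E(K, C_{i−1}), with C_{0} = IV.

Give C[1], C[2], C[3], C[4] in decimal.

C[1]: E(K, 242) = 17; 96 ⊕ 17 = 113.
C[2]: E(K, 113) = 22; 114 ⊕ 22 = 100.
C[3]: E(K, 100) = 60; 68 ⊕ 60 = 120.
C[4]: E(K, 120) = 4; 241 ⊕ 4 = 245.

C[1] = 113, C[2] = 100, C[3] = 120, C[4] = 245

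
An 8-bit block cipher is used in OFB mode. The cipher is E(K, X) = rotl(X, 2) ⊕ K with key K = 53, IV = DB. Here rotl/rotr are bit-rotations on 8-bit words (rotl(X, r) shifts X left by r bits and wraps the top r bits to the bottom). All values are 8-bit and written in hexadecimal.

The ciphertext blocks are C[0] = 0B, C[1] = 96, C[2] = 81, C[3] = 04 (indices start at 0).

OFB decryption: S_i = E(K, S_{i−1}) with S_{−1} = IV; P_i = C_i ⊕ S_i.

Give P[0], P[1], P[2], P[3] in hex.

P[0] = 37, P[1] = 35, P[2] = 5C, P[3] = 20

P[0]: S = E(K, DB) = 3C; 0B ⊕ 3C = 37.
P[1]: S = E(K, 3C) = A3; 96 ⊕ A3 = 35.
P[2]: S = E(K, A3) = DD; 81 ⊕ DD = 5C.
P[3]: S = E(K, DD) = 24; 04 ⊕ 24 = 20.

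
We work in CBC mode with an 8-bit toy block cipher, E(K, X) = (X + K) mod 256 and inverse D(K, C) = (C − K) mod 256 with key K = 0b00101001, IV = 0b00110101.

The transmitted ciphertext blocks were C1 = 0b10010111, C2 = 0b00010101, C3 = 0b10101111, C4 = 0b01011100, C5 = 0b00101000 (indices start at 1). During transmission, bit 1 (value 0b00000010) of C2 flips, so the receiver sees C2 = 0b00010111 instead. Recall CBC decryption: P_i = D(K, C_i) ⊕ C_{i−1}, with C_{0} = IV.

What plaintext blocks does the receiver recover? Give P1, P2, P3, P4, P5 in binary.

Only C2 changed, to 0b00010111. In CBC, a change in C_i garbles P_i and flips the same bit in P_{i+1}. Decrypting the received ciphertext:
P1: D(K, 0b10010111) = 0b01101110; 0b01101110 ⊕ 0b00110101 = 0b01011011.
P2: D(K, 0b00010111) = 0b11101110; 0b11101110 ⊕ 0b10010111 = 0b01111001.
P3: D(K, 0b10101111) = 0b10000110; 0b10000110 ⊕ 0b00010111 = 0b10010001.
P4: D(K, 0b01011100) = 0b00110011; 0b00110011 ⊕ 0b10101111 = 0b10011100.
P5: D(K, 0b00101000) = 0b11111111; 0b11111111 ⊕ 0b01011100 = 0b10100011.
Blocks that differ from the original plaintext: P2, P3.

P1 = 0b01011011, P2 = 0b01111001, P3 = 0b10010001, P4 = 0b10011100, P5 = 0b10100011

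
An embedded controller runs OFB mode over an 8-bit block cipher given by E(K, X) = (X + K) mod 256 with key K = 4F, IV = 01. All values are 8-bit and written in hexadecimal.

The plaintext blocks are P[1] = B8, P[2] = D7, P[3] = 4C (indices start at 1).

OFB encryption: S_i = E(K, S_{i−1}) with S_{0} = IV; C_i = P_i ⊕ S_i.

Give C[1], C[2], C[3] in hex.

C[1] = E8, C[2] = 48, C[3] = A2

C[1]: S = E(K, 01) = 50; B8 ⊕ 50 = E8.
C[2]: S = E(K, 50) = 9F; D7 ⊕ 9F = 48.
C[3]: S = E(K, 9F) = EE; 4C ⊕ EE = A2.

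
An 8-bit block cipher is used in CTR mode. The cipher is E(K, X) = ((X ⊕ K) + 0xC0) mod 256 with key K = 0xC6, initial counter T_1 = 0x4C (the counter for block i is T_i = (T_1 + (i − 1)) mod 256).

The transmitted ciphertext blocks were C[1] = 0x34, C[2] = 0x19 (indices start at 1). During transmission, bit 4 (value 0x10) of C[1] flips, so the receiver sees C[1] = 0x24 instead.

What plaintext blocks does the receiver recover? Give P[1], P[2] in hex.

CTR decryption: S_i = E(K, T_i) where T_i is the counter for block i; P_i = C_i ⊕ S_i.
Only C[1] changed, to 0x24. In CTR, a change in C_i flips the same bit in P_i only; the keystream is unaffected. Decrypting the received ciphertext:
P[1]: T = 0x4C, S = E(K, T) = 0x4A; 0x24 ⊕ 0x4A = 0x6E.
P[2]: T = 0x4D, S = E(K, T) = 0x4B; 0x19 ⊕ 0x4B = 0x52.
Blocks that differ from the original plaintext: P[1].

P[1] = 0x6E, P[2] = 0x52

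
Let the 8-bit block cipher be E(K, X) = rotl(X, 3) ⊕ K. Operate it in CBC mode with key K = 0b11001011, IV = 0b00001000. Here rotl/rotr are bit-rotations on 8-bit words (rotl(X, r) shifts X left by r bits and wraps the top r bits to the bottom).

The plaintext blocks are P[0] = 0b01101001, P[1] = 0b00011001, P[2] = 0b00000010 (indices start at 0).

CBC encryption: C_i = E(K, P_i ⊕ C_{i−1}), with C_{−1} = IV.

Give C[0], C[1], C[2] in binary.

C[0]: P[0] ⊕ 0b00001000 = 0b01100001; E(K, 0b01100001) = 0b11000000.
C[1]: P[1] ⊕ 0b11000000 = 0b11011001; E(K, 0b11011001) = 0b00000101.
C[2]: P[2] ⊕ 0b00000101 = 0b00000111; E(K, 0b00000111) = 0b11110011.

C[0] = 0b11000000, C[1] = 0b00000101, C[2] = 0b11110011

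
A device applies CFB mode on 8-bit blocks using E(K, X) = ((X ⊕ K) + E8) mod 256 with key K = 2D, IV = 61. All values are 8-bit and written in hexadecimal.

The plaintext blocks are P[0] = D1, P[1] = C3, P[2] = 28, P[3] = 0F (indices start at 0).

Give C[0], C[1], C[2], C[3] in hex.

C[0] = E5, C[1] = 73, C[2] = 6E, C[3] = 24

CFB encryption: C_i = P_i ⊕ E(K, C_{i−1}), with C_{−1} = IV.
C[0]: E(K, 61) = 34; D1 ⊕ 34 = E5.
C[1]: E(K, E5) = B0; C3 ⊕ B0 = 73.
C[2]: E(K, 73) = 46; 28 ⊕ 46 = 6E.
C[3]: E(K, 6E) = 2B; 0F ⊕ 2B = 24.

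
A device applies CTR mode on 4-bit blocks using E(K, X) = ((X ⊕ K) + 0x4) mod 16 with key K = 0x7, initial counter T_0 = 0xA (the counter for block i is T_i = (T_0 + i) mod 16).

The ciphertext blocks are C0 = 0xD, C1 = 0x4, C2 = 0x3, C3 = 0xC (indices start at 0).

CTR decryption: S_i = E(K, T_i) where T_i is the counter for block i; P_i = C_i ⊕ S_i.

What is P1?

P1 = 0x4

P1: T = 0xB, S = E(K, T) = 0x0; 0x4 ⊕ 0x0 = 0x4.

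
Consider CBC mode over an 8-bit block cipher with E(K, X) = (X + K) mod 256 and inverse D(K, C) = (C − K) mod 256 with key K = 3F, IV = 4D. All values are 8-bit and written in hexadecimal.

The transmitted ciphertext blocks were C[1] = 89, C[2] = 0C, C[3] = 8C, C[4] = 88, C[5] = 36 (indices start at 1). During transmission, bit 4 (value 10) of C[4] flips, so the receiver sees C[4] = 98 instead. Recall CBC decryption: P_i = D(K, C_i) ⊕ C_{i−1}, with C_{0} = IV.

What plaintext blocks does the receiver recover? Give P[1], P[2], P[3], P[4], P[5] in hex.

Only C[4] changed, to 98. In CBC, a change in C_i garbles P_i and flips the same bit in P_{i+1}. Decrypting the received ciphertext:
P[1]: D(K, 89) = 4A; 4A ⊕ 4D = 07.
P[2]: D(K, 0C) = CD; CD ⊕ 89 = 44.
P[3]: D(K, 8C) = 4D; 4D ⊕ 0C = 41.
P[4]: D(K, 98) = 59; 59 ⊕ 8C = D5.
P[5]: D(K, 36) = F7; F7 ⊕ 98 = 6F.
Blocks that differ from the original plaintext: P[4], P[5].

P[1] = 07, P[2] = 44, P[3] = 41, P[4] = D5, P[5] = 6F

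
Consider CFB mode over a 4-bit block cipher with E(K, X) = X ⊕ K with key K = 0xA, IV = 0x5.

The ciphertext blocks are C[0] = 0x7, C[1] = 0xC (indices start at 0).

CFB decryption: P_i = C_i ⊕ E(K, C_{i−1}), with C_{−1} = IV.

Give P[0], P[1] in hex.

P[0] = 0x8, P[1] = 0x1

P[0]: E(K, 0x5) = 0xF; 0x7 ⊕ 0xF = 0x8.
P[1]: E(K, 0x7) = 0xD; 0xC ⊕ 0xD = 0x1.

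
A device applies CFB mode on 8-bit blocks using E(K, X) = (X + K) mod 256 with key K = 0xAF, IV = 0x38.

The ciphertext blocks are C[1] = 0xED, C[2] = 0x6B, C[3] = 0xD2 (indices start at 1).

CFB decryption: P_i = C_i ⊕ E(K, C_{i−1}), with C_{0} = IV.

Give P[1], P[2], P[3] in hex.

P[1]: E(K, 0x38) = 0xE7; 0xED ⊕ 0xE7 = 0x0A.
P[2]: E(K, 0xED) = 0x9C; 0x6B ⊕ 0x9C = 0xF7.
P[3]: E(K, 0x6B) = 0x1A; 0xD2 ⊕ 0x1A = 0xC8.

P[1] = 0x0A, P[2] = 0xF7, P[3] = 0xC8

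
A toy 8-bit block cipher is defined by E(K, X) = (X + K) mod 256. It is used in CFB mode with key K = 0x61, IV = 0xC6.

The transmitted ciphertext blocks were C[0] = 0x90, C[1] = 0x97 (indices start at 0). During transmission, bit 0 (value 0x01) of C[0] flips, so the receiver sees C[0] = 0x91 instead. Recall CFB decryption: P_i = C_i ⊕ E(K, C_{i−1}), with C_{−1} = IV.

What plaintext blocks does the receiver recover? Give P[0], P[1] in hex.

Only C[0] changed, to 0x91. In CFB, a change in C_i flips the same bit in P_i and garbles P_{i+1}. Decrypting the received ciphertext:
P[0]: E(K, 0xC6) = 0x27; 0x91 ⊕ 0x27 = 0xB6.
P[1]: E(K, 0x91) = 0xF2; 0x97 ⊕ 0xF2 = 0x65.
Blocks that differ from the original plaintext: P[0], P[1].

P[0] = 0xB6, P[1] = 0x65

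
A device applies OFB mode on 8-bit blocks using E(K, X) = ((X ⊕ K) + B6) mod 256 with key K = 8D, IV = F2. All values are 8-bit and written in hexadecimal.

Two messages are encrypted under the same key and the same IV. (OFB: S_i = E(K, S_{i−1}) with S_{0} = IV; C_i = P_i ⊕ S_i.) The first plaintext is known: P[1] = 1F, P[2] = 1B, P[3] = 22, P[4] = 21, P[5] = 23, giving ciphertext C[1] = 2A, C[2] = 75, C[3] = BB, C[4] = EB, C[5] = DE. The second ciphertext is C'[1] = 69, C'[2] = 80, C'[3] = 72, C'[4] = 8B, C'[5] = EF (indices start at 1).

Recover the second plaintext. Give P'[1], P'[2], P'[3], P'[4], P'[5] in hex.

In OFB with a reused IV, both messages share the same keystream S_i, so C_i ⊕ C'_i = P_i ⊕ P'_i and thus P'_i = P_i ⊕ C_i ⊕ C'_i.
P'[1]: 1F ⊕ 2A ⊕ 69 = 5C.
P'[2]: 1B ⊕ 75 ⊕ 80 = EE.
P'[3]: 22 ⊕ BB ⊕ 72 = EB.
P'[4]: 21 ⊕ EB ⊕ 8B = 41.
P'[5]: 23 ⊕ DE ⊕ EF = 12.

P'[1] = 5C, P'[2] = EE, P'[3] = EB, P'[4] = 41, P'[5] = 12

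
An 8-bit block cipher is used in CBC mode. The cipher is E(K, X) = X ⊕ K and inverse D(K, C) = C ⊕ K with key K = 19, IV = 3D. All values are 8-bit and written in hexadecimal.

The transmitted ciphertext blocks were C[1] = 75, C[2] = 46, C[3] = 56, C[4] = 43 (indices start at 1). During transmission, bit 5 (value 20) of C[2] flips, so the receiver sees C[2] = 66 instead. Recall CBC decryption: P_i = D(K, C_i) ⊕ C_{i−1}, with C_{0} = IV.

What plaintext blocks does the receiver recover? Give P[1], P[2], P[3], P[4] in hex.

P[1] = 51, P[2] = 0A, P[3] = 29, P[4] = 0C

Only C[2] changed, to 66. In CBC, a change in C_i garbles P_i and flips the same bit in P_{i+1}. Decrypting the received ciphertext:
P[1]: D(K, 75) = 6C; 6C ⊕ 3D = 51.
P[2]: D(K, 66) = 7F; 7F ⊕ 75 = 0A.
P[3]: D(K, 56) = 4F; 4F ⊕ 66 = 29.
P[4]: D(K, 43) = 5A; 5A ⊕ 56 = 0C.
Blocks that differ from the original plaintext: P[2], P[3].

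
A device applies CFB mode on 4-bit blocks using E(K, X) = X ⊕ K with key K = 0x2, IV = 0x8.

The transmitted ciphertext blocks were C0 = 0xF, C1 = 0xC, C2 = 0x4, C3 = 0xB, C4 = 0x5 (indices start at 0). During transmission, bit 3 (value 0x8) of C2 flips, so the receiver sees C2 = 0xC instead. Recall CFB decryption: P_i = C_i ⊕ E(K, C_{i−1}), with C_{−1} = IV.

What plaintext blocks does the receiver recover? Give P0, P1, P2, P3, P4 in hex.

Only C2 changed, to 0xC. In CFB, a change in C_i flips the same bit in P_i and garbles P_{i+1}. Decrypting the received ciphertext:
P0: E(K, 0x8) = 0xA; 0xF ⊕ 0xA = 0x5.
P1: E(K, 0xF) = 0xD; 0xC ⊕ 0xD = 0x1.
P2: E(K, 0xC) = 0xE; 0xC ⊕ 0xE = 0x2.
P3: E(K, 0xC) = 0xE; 0xB ⊕ 0xE = 0x5.
P4: E(K, 0xB) = 0x9; 0x5 ⊕ 0x9 = 0xC.
Blocks that differ from the original plaintext: P2, P3.

P0 = 0x5, P1 = 0x1, P2 = 0x2, P3 = 0x5, P4 = 0xC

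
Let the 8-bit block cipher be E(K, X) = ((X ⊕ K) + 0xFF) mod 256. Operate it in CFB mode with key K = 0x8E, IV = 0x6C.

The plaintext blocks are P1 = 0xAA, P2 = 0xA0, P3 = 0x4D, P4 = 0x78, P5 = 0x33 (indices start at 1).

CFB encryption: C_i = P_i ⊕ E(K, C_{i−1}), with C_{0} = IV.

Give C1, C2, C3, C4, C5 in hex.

C1 = 0x4B, C2 = 0x64, C3 = 0xA4, C4 = 0x51, C5 = 0xED

C1: E(K, 0x6C) = 0xE1; 0xAA ⊕ 0xE1 = 0x4B.
C2: E(K, 0x4B) = 0xC4; 0xA0 ⊕ 0xC4 = 0x64.
C3: E(K, 0x64) = 0xE9; 0x4D ⊕ 0xE9 = 0xA4.
C4: E(K, 0xA4) = 0x29; 0x78 ⊕ 0x29 = 0x51.
C5: E(K, 0x51) = 0xDE; 0x33 ⊕ 0xDE = 0xED.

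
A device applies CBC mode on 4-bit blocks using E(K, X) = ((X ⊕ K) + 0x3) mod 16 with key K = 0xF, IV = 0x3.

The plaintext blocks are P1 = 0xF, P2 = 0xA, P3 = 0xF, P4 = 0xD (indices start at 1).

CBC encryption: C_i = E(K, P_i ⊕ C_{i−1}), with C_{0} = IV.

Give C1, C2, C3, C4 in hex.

C1: P1 ⊕ 0x3 = 0xC; E(K, 0xC) = 0x6.
C2: P2 ⊕ 0x6 = 0xC; E(K, 0xC) = 0x6.
C3: P3 ⊕ 0x6 = 0x9; E(K, 0x9) = 0x9.
C4: P4 ⊕ 0x9 = 0x4; E(K, 0x4) = 0xE.

C1 = 0x6, C2 = 0x6, C3 = 0x9, C4 = 0xE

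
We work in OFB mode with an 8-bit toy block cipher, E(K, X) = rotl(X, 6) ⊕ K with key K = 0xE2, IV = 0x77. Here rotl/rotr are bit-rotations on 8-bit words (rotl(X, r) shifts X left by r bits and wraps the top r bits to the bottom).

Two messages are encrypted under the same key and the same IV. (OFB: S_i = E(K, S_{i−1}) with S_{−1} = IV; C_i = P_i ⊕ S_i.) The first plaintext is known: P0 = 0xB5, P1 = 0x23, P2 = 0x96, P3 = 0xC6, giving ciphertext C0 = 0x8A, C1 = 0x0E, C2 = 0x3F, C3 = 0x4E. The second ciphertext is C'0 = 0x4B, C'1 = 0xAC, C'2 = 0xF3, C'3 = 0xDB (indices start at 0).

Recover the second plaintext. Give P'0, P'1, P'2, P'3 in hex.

In OFB with a reused IV, both messages share the same keystream S_i, so C_i ⊕ C'_i = P_i ⊕ P'_i and thus P'_i = P_i ⊕ C_i ⊕ C'_i.
P'0: 0xB5 ⊕ 0x8A ⊕ 0x4B = 0x74.
P'1: 0x23 ⊕ 0x0E ⊕ 0xAC = 0x81.
P'2: 0x96 ⊕ 0x3F ⊕ 0xF3 = 0x5A.
P'3: 0xC6 ⊕ 0x4E ⊕ 0xDB = 0x53.

P'0 = 0x74, P'1 = 0x81, P'2 = 0x5A, P'3 = 0x53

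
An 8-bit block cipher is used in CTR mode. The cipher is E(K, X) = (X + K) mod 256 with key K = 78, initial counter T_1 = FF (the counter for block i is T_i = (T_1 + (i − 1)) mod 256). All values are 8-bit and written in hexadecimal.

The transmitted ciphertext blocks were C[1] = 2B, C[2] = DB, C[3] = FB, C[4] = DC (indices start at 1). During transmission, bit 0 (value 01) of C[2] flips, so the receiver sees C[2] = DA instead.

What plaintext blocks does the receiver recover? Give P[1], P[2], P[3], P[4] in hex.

CTR decryption: S_i = E(K, T_i) where T_i is the counter for block i; P_i = C_i ⊕ S_i.
Only C[2] changed, to DA. In CTR, a change in C_i flips the same bit in P_i only; the keystream is unaffected. Decrypting the received ciphertext:
P[1]: T = FF, S = E(K, T) = 77; 2B ⊕ 77 = 5C.
P[2]: T = 00, S = E(K, T) = 78; DA ⊕ 78 = A2.
P[3]: T = 01, S = E(K, T) = 79; FB ⊕ 79 = 82.
P[4]: T = 02, S = E(K, T) = 7A; DC ⊕ 7A = A6.
Blocks that differ from the original plaintext: P[2].

P[1] = 5C, P[2] = A2, P[3] = 82, P[4] = A6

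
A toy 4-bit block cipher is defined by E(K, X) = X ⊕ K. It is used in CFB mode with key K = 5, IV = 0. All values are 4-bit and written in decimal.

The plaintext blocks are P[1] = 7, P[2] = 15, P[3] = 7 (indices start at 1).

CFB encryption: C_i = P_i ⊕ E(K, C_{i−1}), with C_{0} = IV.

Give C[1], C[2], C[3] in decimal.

C[1] = 2, C[2] = 8, C[3] = 10

C[1]: E(K, 0) = 5; 7 ⊕ 5 = 2.
C[2]: E(K, 2) = 7; 15 ⊕ 7 = 8.
C[3]: E(K, 8) = 13; 7 ⊕ 13 = 10.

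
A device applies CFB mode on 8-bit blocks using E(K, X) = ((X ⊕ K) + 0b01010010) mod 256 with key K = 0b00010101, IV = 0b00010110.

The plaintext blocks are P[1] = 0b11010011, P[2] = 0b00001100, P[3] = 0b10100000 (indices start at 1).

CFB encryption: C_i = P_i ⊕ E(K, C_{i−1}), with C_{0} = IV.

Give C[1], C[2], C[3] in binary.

C[1] = 0b10000110, C[2] = 0b11101001, C[3] = 0b11101110

C[1]: E(K, 0b00010110) = 0b01010101; 0b11010011 ⊕ 0b01010101 = 0b10000110.
C[2]: E(K, 0b10000110) = 0b11100101; 0b00001100 ⊕ 0b11100101 = 0b11101001.
C[3]: E(K, 0b11101001) = 0b01001110; 0b10100000 ⊕ 0b01001110 = 0b11101110.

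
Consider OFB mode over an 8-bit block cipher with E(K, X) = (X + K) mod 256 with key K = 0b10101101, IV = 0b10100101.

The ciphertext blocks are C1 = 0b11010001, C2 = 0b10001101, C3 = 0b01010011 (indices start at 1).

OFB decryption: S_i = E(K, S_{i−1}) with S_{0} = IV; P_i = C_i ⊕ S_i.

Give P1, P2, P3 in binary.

P1 = 0b10000011, P2 = 0b01110010, P3 = 0b11111111

P1: S = E(K, 0b10100101) = 0b01010010; 0b11010001 ⊕ 0b01010010 = 0b10000011.
P2: S = E(K, 0b01010010) = 0b11111111; 0b10001101 ⊕ 0b11111111 = 0b01110010.
P3: S = E(K, 0b11111111) = 0b10101100; 0b01010011 ⊕ 0b10101100 = 0b11111111.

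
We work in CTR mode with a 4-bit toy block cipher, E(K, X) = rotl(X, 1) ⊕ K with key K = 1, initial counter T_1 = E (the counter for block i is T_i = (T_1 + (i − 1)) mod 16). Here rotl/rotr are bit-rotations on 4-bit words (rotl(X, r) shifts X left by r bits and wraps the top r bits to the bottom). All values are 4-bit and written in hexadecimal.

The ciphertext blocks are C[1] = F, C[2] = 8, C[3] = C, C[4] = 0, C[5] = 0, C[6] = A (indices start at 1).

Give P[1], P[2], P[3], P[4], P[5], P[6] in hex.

CTR decryption: S_i = E(K, T_i) where T_i is the counter for block i; P_i = C_i ⊕ S_i.
P[1]: T = E, S = E(K, T) = C; F ⊕ C = 3.
P[2]: T = F, S = E(K, T) = E; 8 ⊕ E = 6.
P[3]: T = 0, S = E(K, T) = 1; C ⊕ 1 = D.
P[4]: T = 1, S = E(K, T) = 3; 0 ⊕ 3 = 3.
P[5]: T = 2, S = E(K, T) = 5; 0 ⊕ 5 = 5.
P[6]: T = 3, S = E(K, T) = 7; A ⊕ 7 = D.

P[1] = 3, P[2] = 6, P[3] = D, P[4] = 3, P[5] = 5, P[6] = D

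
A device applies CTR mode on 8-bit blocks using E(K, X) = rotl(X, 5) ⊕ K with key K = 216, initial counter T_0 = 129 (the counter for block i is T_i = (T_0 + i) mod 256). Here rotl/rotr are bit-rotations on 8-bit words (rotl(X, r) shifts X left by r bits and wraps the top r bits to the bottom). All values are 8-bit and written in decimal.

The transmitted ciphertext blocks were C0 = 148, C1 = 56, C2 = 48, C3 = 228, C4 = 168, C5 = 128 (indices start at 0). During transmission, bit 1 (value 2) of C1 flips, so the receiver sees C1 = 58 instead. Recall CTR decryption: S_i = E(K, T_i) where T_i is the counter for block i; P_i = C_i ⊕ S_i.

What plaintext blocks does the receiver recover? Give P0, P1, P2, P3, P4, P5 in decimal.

Only C1 changed, to 58. In CTR, a change in C_i flips the same bit in P_i only; the keystream is unaffected. Decrypting the received ciphertext:
P0: T = 129, S = E(K, T) = 232; 148 ⊕ 232 = 124.
P1: T = 130, S = E(K, T) = 136; 58 ⊕ 136 = 178.
P2: T = 131, S = E(K, T) = 168; 48 ⊕ 168 = 152.
P3: T = 132, S = E(K, T) = 72; 228 ⊕ 72 = 172.
P4: T = 133, S = E(K, T) = 104; 168 ⊕ 104 = 192.
P5: T = 134, S = E(K, T) = 8; 128 ⊕ 8 = 136.
Blocks that differ from the original plaintext: P1.

P0 = 124, P1 = 178, P2 = 152, P3 = 172, P4 = 192, P5 = 136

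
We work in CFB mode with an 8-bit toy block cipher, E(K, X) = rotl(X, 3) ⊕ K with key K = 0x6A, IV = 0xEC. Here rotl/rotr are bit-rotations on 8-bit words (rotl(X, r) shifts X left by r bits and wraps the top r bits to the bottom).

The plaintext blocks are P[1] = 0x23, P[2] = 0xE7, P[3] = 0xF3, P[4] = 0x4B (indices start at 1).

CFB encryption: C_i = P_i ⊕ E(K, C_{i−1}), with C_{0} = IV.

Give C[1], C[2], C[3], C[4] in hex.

C[1] = 0x2E, C[2] = 0xFC, C[3] = 0x7E, C[4] = 0xD2

C[1]: E(K, 0xEC) = 0x0D; 0x23 ⊕ 0x0D = 0x2E.
C[2]: E(K, 0x2E) = 0x1B; 0xE7 ⊕ 0x1B = 0xFC.
C[3]: E(K, 0xFC) = 0x8D; 0xF3 ⊕ 0x8D = 0x7E.
C[4]: E(K, 0x7E) = 0x99; 0x4B ⊕ 0x99 = 0xD2.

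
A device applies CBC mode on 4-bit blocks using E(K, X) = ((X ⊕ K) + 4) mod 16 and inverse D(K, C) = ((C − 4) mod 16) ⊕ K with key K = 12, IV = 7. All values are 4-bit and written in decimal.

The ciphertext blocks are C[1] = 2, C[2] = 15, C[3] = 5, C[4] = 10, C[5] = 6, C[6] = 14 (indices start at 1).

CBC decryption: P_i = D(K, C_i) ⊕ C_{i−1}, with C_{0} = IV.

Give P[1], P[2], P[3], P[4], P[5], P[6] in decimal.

P[1] = 5, P[2] = 5, P[3] = 2, P[4] = 15, P[5] = 4, P[6] = 0

P[1]: D(K, 2) = 2; 2 ⊕ 7 = 5.
P[2]: D(K, 15) = 7; 7 ⊕ 2 = 5.
P[3]: D(K, 5) = 13; 13 ⊕ 15 = 2.
P[4]: D(K, 10) = 10; 10 ⊕ 5 = 15.
P[5]: D(K, 6) = 14; 14 ⊕ 10 = 4.
P[6]: D(K, 14) = 6; 6 ⊕ 6 = 0.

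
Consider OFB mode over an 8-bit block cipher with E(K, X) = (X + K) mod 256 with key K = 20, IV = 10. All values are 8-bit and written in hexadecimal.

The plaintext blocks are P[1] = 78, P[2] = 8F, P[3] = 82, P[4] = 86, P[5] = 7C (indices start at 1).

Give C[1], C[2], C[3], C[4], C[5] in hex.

OFB encryption: S_i = E(K, S_{i−1}) with S_{0} = IV; C_i = P_i ⊕ S_i.
C[1]: S = E(K, 10) = 30; 78 ⊕ 30 = 48.
C[2]: S = E(K, 30) = 50; 8F ⊕ 50 = DF.
C[3]: S = E(K, 50) = 70; 82 ⊕ 70 = F2.
C[4]: S = E(K, 70) = 90; 86 ⊕ 90 = 16.
C[5]: S = E(K, 90) = B0; 7C ⊕ B0 = CC.

C[1] = 48, C[2] = DF, C[3] = F2, C[4] = 16, C[5] = CC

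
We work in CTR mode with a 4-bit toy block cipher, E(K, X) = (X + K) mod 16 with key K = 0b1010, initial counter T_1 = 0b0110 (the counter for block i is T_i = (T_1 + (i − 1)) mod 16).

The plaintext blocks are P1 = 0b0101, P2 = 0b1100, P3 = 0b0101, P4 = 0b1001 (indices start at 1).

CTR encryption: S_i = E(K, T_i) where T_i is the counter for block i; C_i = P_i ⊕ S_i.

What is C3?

C1: T = 0b0110, S = E(K, T) = 0b0000; 0b0101 ⊕ 0b0000 = 0b0101.
C2: T = 0b0111, S = E(K, T) = 0b0001; 0b1100 ⊕ 0b0001 = 0b1101.
C3: T = 0b1000, S = E(K, T) = 0b0010; 0b0101 ⊕ 0b0010 = 0b0111.

C3 = 0b0111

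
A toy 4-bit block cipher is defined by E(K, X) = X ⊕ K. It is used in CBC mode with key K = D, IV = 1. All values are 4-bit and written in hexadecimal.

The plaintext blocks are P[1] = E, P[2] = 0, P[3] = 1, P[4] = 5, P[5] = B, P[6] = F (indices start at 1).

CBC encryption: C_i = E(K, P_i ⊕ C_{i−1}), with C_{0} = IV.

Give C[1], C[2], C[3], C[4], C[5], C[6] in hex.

C[1]: P[1] ⊕ 1 = F; E(K, F) = 2.
C[2]: P[2] ⊕ 2 = 2; E(K, 2) = F.
C[3]: P[3] ⊕ F = E; E(K, E) = 3.
C[4]: P[4] ⊕ 3 = 6; E(K, 6) = B.
C[5]: P[5] ⊕ B = 0; E(K, 0) = D.
C[6]: P[6] ⊕ D = 2; E(K, 2) = F.

C[1] = 2, C[2] = F, C[3] = 3, C[4] = B, C[5] = D, C[6] = F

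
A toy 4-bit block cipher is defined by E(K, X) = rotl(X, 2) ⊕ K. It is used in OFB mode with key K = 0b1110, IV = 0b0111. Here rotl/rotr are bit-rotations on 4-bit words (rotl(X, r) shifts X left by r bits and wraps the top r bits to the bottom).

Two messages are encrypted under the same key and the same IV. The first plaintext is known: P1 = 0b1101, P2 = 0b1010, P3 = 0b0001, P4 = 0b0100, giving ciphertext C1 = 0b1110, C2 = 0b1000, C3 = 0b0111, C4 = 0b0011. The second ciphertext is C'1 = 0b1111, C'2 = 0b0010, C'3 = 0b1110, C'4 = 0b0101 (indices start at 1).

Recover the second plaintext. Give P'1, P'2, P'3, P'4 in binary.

P'1 = 0b1100, P'2 = 0b0000, P'3 = 0b1000, P'4 = 0b0010

In OFB with a reused IV, both messages share the same keystream S_i, so C_i ⊕ C'_i = P_i ⊕ P'_i and thus P'_i = P_i ⊕ C_i ⊕ C'_i.
P'1: 0b1101 ⊕ 0b1110 ⊕ 0b1111 = 0b1100.
P'2: 0b1010 ⊕ 0b1000 ⊕ 0b0010 = 0b0000.
P'3: 0b0001 ⊕ 0b0111 ⊕ 0b1110 = 0b1000.
P'4: 0b0100 ⊕ 0b0011 ⊕ 0b0101 = 0b0010.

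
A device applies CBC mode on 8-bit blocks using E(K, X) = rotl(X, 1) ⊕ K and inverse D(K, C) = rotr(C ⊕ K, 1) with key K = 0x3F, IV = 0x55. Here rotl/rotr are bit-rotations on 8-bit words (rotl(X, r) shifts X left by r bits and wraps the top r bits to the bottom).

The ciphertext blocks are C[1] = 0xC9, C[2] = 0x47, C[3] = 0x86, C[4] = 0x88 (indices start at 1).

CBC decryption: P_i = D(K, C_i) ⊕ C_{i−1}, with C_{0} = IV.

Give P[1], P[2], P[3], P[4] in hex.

P[1]: D(K, 0xC9) = 0x7B; 0x7B ⊕ 0x55 = 0x2E.
P[2]: D(K, 0x47) = 0x3C; 0x3C ⊕ 0xC9 = 0xF5.
P[3]: D(K, 0x86) = 0xDC; 0xDC ⊕ 0x47 = 0x9B.
P[4]: D(K, 0x88) = 0xDB; 0xDB ⊕ 0x86 = 0x5D.

P[1] = 0x2E, P[2] = 0xF5, P[3] = 0x9B, P[4] = 0x5D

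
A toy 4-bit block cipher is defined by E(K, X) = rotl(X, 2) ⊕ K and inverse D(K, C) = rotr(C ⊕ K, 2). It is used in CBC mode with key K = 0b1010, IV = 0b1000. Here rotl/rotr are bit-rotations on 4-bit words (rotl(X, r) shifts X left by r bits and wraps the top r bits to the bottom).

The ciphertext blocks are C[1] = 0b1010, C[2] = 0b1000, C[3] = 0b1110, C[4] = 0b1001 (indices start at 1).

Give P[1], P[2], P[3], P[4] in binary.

P[1] = 0b1000, P[2] = 0b0010, P[3] = 0b1001, P[4] = 0b0010

CBC decryption: P_i = D(K, C_i) ⊕ C_{i−1}, with C_{0} = IV.
P[1]: D(K, 0b1010) = 0b0000; 0b0000 ⊕ 0b1000 = 0b1000.
P[2]: D(K, 0b1000) = 0b1000; 0b1000 ⊕ 0b1010 = 0b0010.
P[3]: D(K, 0b1110) = 0b0001; 0b0001 ⊕ 0b1000 = 0b1001.
P[4]: D(K, 0b1001) = 0b1100; 0b1100 ⊕ 0b1110 = 0b0010.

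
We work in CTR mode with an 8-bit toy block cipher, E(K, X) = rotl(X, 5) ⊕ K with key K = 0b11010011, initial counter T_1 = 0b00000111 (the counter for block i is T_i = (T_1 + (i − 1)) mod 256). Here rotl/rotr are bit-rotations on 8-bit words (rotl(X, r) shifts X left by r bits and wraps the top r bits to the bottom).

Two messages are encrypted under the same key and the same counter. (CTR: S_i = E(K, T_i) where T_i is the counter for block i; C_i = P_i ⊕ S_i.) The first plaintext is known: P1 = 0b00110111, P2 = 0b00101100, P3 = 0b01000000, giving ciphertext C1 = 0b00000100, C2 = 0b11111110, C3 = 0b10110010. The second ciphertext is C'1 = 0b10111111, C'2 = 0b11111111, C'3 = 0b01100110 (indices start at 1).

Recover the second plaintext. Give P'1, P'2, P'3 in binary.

P'1 = 0b10001100, P'2 = 0b00101101, P'3 = 0b10010100

In CTR with a reused counter, both messages share the same keystream S_i, so C_i ⊕ C'_i = P_i ⊕ P'_i and thus P'_i = P_i ⊕ C_i ⊕ C'_i.
P'1: 0b00110111 ⊕ 0b00000100 ⊕ 0b10111111 = 0b10001100.
P'2: 0b00101100 ⊕ 0b11111110 ⊕ 0b11111111 = 0b00101101.
P'3: 0b01000000 ⊕ 0b10110010 ⊕ 0b01100110 = 0b10010100.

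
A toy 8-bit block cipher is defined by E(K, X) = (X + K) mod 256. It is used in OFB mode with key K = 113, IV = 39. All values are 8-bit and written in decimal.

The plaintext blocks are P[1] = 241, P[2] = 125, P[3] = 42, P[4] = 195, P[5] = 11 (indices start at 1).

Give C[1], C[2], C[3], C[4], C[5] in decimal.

C[1] = 105, C[2] = 116, C[3] = 80, C[4] = 40, C[5] = 87

OFB encryption: S_i = E(K, S_{i−1}) with S_{0} = IV; C_i = P_i ⊕ S_i.
C[1]: S = E(K, 39) = 152; 241 ⊕ 152 = 105.
C[2]: S = E(K, 152) = 9; 125 ⊕ 9 = 116.
C[3]: S = E(K, 9) = 122; 42 ⊕ 122 = 80.
C[4]: S = E(K, 122) = 235; 195 ⊕ 235 = 40.
C[5]: S = E(K, 235) = 92; 11 ⊕ 92 = 87.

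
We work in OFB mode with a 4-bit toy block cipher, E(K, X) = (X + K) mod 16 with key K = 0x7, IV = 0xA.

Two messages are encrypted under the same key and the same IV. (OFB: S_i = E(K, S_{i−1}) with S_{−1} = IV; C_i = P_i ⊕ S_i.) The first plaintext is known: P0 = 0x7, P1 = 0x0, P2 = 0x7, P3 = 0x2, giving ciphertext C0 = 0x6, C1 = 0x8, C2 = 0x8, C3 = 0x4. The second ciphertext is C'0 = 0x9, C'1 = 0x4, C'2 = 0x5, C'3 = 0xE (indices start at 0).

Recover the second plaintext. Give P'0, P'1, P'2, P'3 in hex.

P'0 = 0x8, P'1 = 0xC, P'2 = 0xA, P'3 = 0x8

In OFB with a reused IV, both messages share the same keystream S_i, so C_i ⊕ C'_i = P_i ⊕ P'_i and thus P'_i = P_i ⊕ C_i ⊕ C'_i.
P'0: 0x7 ⊕ 0x6 ⊕ 0x9 = 0x8.
P'1: 0x0 ⊕ 0x8 ⊕ 0x4 = 0xC.
P'2: 0x7 ⊕ 0x8 ⊕ 0x5 = 0xA.
P'3: 0x2 ⊕ 0x4 ⊕ 0xE = 0x8.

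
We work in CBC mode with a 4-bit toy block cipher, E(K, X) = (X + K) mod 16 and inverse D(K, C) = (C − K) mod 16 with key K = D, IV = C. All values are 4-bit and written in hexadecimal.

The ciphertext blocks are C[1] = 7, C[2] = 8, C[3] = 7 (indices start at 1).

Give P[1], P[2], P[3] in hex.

CBC decryption: P_i = D(K, C_i) ⊕ C_{i−1}, with C_{0} = IV.
P[1]: D(K, 7) = A; A ⊕ C = 6.
P[2]: D(K, 8) = B; B ⊕ 7 = C.
P[3]: D(K, 7) = A; A ⊕ 8 = 2.

P[1] = 6, P[2] = C, P[3] = 2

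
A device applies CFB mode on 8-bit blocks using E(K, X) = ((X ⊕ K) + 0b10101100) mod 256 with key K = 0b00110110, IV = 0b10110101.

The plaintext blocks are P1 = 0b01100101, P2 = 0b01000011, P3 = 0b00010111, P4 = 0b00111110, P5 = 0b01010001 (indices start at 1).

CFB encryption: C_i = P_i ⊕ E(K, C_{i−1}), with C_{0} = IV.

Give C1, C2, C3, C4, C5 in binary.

C1 = 0b01001010, C2 = 0b01101011, C3 = 0b00011110, C4 = 0b11101010, C5 = 0b11011001

C1: E(K, 0b10110101) = 0b00101111; 0b01100101 ⊕ 0b00101111 = 0b01001010.
C2: E(K, 0b01001010) = 0b00101000; 0b01000011 ⊕ 0b00101000 = 0b01101011.
C3: E(K, 0b01101011) = 0b00001001; 0b00010111 ⊕ 0b00001001 = 0b00011110.
C4: E(K, 0b00011110) = 0b11010100; 0b00111110 ⊕ 0b11010100 = 0b11101010.
C5: E(K, 0b11101010) = 0b10001000; 0b01010001 ⊕ 0b10001000 = 0b11011001.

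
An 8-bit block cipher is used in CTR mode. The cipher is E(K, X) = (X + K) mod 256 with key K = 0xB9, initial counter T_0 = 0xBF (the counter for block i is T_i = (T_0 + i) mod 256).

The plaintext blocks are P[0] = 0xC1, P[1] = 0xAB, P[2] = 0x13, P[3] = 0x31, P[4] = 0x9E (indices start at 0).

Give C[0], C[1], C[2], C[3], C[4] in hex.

C[0] = 0xB9, C[1] = 0xD2, C[2] = 0x69, C[3] = 0x4A, C[4] = 0xE2

CTR encryption: S_i = E(K, T_i) where T_i is the counter for block i; C_i = P_i ⊕ S_i.
C[0]: T = 0xBF, S = E(K, T) = 0x78; 0xC1 ⊕ 0x78 = 0xB9.
C[1]: T = 0xC0, S = E(K, T) = 0x79; 0xAB ⊕ 0x79 = 0xD2.
C[2]: T = 0xC1, S = E(K, T) = 0x7A; 0x13 ⊕ 0x7A = 0x69.
C[3]: T = 0xC2, S = E(K, T) = 0x7B; 0x31 ⊕ 0x7B = 0x4A.
C[4]: T = 0xC3, S = E(K, T) = 0x7C; 0x9E ⊕ 0x7C = 0xE2.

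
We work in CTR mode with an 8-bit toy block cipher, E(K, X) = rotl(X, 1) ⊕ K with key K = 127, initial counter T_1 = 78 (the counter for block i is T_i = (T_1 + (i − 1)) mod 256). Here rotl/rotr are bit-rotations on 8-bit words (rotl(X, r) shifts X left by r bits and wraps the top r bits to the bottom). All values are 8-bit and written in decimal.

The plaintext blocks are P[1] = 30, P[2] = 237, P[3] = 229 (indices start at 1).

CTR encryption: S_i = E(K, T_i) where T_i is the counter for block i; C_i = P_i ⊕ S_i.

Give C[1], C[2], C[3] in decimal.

C[1]: T = 78, S = E(K, T) = 227; 30 ⊕ 227 = 253.
C[2]: T = 79, S = E(K, T) = 225; 237 ⊕ 225 = 12.
C[3]: T = 80, S = E(K, T) = 223; 229 ⊕ 223 = 58.

C[1] = 253, C[2] = 12, C[3] = 58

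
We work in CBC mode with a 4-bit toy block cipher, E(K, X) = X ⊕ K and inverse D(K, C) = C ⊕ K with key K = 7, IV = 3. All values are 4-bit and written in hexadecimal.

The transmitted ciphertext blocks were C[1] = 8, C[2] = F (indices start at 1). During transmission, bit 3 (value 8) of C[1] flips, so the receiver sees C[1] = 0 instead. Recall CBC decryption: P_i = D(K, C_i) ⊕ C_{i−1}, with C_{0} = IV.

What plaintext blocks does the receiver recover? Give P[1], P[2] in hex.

Only C[1] changed, to 0. In CBC, a change in C_i garbles P_i and flips the same bit in P_{i+1}. Decrypting the received ciphertext:
P[1]: D(K, 0) = 7; 7 ⊕ 3 = 4.
P[2]: D(K, F) = 8; 8 ⊕ 0 = 8.
Blocks that differ from the original plaintext: P[1], P[2].

P[1] = 4, P[2] = 8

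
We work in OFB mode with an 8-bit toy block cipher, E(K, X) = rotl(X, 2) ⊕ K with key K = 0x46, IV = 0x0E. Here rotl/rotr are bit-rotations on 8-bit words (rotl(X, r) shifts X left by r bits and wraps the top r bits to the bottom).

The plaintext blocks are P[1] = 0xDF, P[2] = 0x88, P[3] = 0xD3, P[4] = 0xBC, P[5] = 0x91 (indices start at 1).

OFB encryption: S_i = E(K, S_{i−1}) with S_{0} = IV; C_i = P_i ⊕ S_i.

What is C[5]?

C[5] = 0x45

C[1]: S = E(K, 0x0E) = 0x7E; 0xDF ⊕ 0x7E = 0xA1.
C[2]: S = E(K, 0x7E) = 0xBF; 0x88 ⊕ 0xBF = 0x37.
C[3]: S = E(K, 0xBF) = 0xB8; 0xD3 ⊕ 0xB8 = 0x6B.
C[4]: S = E(K, 0xB8) = 0xA4; 0xBC ⊕ 0xA4 = 0x18.
C[5]: S = E(K, 0xA4) = 0xD4; 0x91 ⊕ 0xD4 = 0x45.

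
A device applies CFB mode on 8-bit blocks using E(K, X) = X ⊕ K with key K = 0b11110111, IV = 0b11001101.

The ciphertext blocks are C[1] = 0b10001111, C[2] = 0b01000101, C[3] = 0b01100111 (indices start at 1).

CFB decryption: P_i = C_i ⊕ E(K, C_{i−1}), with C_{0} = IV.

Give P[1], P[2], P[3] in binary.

P[1]: E(K, 0b11001101) = 0b00111010; 0b10001111 ⊕ 0b00111010 = 0b10110101.
P[2]: E(K, 0b10001111) = 0b01111000; 0b01000101 ⊕ 0b01111000 = 0b00111101.
P[3]: E(K, 0b01000101) = 0b10110010; 0b01100111 ⊕ 0b10110010 = 0b11010101.

P[1] = 0b10110101, P[2] = 0b00111101, P[3] = 0b11010101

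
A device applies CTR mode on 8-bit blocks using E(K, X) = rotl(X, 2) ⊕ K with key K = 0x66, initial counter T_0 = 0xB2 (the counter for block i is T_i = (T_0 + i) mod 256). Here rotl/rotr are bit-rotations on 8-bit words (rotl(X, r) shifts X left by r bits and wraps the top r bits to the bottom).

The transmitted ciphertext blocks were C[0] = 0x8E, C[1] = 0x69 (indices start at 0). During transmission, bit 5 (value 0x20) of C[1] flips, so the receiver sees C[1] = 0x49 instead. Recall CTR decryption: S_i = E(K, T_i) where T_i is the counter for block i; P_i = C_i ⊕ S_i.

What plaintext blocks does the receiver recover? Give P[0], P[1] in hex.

Only C[1] changed, to 0x49. In CTR, a change in C_i flips the same bit in P_i only; the keystream is unaffected. Decrypting the received ciphertext:
P[0]: T = 0xB2, S = E(K, T) = 0xAC; 0x8E ⊕ 0xAC = 0x22.
P[1]: T = 0xB3, S = E(K, T) = 0xA8; 0x49 ⊕ 0xA8 = 0xE1.
Blocks that differ from the original plaintext: P[1].

P[0] = 0x22, P[1] = 0xE1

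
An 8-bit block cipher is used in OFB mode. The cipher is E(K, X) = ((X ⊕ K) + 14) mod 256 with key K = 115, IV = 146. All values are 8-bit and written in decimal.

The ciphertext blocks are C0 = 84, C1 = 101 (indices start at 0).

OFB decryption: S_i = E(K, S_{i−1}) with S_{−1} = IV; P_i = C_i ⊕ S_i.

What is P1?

P0: S = E(K, 146) = 239; 84 ⊕ 239 = 187.
P1: S = E(K, 239) = 170; 101 ⊕ 170 = 207.

P1 = 207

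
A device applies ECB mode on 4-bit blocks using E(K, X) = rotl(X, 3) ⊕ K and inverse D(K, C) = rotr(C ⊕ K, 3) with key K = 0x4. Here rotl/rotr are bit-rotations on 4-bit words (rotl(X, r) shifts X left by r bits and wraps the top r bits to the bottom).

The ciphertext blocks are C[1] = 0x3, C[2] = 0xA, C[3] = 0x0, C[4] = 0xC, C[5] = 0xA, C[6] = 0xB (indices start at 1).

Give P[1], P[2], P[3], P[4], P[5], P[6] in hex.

P[1] = 0xE, P[2] = 0xD, P[3] = 0x8, P[4] = 0x1, P[5] = 0xD, P[6] = 0xF

ECB decryption: P_i = D(K, C_i).
P[1]: D(K, 0x3) = 0xE.
P[2]: D(K, 0xA) = 0xD.
P[3]: D(K, 0x0) = 0x8.
P[4]: D(K, 0xC) = 0x1.
P[5]: D(K, 0xA) = 0xD.
P[6]: D(K, 0xB) = 0xF.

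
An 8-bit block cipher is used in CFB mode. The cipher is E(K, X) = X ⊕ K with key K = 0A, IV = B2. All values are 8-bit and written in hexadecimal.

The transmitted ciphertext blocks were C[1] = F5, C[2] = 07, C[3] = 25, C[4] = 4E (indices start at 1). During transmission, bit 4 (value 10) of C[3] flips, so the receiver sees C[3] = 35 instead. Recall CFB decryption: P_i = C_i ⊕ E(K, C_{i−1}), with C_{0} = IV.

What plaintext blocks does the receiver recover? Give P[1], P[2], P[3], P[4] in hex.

Only C[3] changed, to 35. In CFB, a change in C_i flips the same bit in P_i and garbles P_{i+1}. Decrypting the received ciphertext:
P[1]: E(K, B2) = B8; F5 ⊕ B8 = 4D.
P[2]: E(K, F5) = FF; 07 ⊕ FF = F8.
P[3]: E(K, 07) = 0D; 35 ⊕ 0D = 38.
P[4]: E(K, 35) = 3F; 4E ⊕ 3F = 71.
Blocks that differ from the original plaintext: P[3], P[4].

P[1] = 4D, P[2] = F8, P[3] = 38, P[4] = 71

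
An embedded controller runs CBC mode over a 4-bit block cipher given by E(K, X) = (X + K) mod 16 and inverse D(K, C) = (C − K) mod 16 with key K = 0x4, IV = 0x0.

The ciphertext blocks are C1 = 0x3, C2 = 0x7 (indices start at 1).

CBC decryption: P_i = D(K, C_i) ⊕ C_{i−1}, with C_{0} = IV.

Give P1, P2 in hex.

P1 = 0xF, P2 = 0x0

P1: D(K, 0x3) = 0xF; 0xF ⊕ 0x0 = 0xF.
P2: D(K, 0x7) = 0x3; 0x3 ⊕ 0x3 = 0x0.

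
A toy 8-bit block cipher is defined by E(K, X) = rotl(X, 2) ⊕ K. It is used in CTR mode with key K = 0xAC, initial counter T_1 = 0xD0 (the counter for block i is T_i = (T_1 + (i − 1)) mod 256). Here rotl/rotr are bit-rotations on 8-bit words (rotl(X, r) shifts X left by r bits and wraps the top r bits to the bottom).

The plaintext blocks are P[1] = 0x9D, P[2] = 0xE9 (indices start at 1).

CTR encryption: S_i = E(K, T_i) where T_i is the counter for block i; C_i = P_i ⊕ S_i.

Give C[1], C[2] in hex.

C[1]: T = 0xD0, S = E(K, T) = 0xEF; 0x9D ⊕ 0xEF = 0x72.
C[2]: T = 0xD1, S = E(K, T) = 0xEB; 0xE9 ⊕ 0xEB = 0x02.

C[1] = 0x72, C[2] = 0x02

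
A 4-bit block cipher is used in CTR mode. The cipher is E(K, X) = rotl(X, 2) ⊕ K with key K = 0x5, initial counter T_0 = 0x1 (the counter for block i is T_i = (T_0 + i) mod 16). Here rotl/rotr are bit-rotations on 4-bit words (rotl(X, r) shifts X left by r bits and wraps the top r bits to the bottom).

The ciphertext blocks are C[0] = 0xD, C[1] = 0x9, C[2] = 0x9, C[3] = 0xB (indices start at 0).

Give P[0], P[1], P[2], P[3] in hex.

CTR decryption: S_i = E(K, T_i) where T_i is the counter for block i; P_i = C_i ⊕ S_i.
P[0]: T = 0x1, S = E(K, T) = 0x1; 0xD ⊕ 0x1 = 0xC.
P[1]: T = 0x2, S = E(K, T) = 0xD; 0x9 ⊕ 0xD = 0x4.
P[2]: T = 0x3, S = E(K, T) = 0x9; 0x9 ⊕ 0x9 = 0x0.
P[3]: T = 0x4, S = E(K, T) = 0x4; 0xB ⊕ 0x4 = 0xF.

P[0] = 0xC, P[1] = 0x4, P[2] = 0x0, P[3] = 0xF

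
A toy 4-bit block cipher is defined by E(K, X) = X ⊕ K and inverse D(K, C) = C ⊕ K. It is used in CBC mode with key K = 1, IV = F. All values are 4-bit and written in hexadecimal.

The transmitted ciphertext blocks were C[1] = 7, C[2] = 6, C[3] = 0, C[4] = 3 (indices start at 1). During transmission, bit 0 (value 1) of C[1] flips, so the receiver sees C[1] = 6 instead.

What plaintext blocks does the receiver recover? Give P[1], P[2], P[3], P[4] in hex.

P[1] = 8, P[2] = 1, P[3] = 7, P[4] = 2

CBC decryption: P_i = D(K, C_i) ⊕ C_{i−1}, with C_{0} = IV.
Only C[1] changed, to 6. In CBC, a change in C_i garbles P_i and flips the same bit in P_{i+1}. Decrypting the received ciphertext:
P[1]: D(K, 6) = 7; 7 ⊕ F = 8.
P[2]: D(K, 6) = 7; 7 ⊕ 6 = 1.
P[3]: D(K, 0) = 1; 1 ⊕ 6 = 7.
P[4]: D(K, 3) = 2; 2 ⊕ 0 = 2.
Blocks that differ from the original plaintext: P[1], P[2].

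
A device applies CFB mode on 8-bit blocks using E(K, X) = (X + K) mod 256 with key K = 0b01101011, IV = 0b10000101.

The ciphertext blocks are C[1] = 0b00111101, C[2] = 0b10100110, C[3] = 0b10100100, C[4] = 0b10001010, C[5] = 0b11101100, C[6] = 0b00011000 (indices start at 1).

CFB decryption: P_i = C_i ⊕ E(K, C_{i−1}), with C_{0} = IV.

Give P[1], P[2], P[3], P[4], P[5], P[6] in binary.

P[1] = 0b11001101, P[2] = 0b00001110, P[3] = 0b10110101, P[4] = 0b10000101, P[5] = 0b00011001, P[6] = 0b01001111

P[1]: E(K, 0b10000101) = 0b11110000; 0b00111101 ⊕ 0b11110000 = 0b11001101.
P[2]: E(K, 0b00111101) = 0b10101000; 0b10100110 ⊕ 0b10101000 = 0b00001110.
P[3]: E(K, 0b10100110) = 0b00010001; 0b10100100 ⊕ 0b00010001 = 0b10110101.
P[4]: E(K, 0b10100100) = 0b00001111; 0b10001010 ⊕ 0b00001111 = 0b10000101.
P[5]: E(K, 0b10001010) = 0b11110101; 0b11101100 ⊕ 0b11110101 = 0b00011001.
P[6]: E(K, 0b11101100) = 0b01010111; 0b00011000 ⊕ 0b01010111 = 0b01001111.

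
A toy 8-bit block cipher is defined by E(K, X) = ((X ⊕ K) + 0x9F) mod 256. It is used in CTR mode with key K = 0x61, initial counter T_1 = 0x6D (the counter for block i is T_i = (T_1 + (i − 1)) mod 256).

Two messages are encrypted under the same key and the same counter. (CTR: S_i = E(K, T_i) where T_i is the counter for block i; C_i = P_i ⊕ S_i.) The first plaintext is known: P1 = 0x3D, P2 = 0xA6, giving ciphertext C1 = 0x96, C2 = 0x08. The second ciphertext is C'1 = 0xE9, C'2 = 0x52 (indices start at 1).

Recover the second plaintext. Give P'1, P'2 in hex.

P'1 = 0x42, P'2 = 0xFC

In CTR with a reused counter, both messages share the same keystream S_i, so C_i ⊕ C'_i = P_i ⊕ P'_i and thus P'_i = P_i ⊕ C_i ⊕ C'_i.
P'1: 0x3D ⊕ 0x96 ⊕ 0xE9 = 0x42.
P'2: 0xA6 ⊕ 0x08 ⊕ 0x52 = 0xFC.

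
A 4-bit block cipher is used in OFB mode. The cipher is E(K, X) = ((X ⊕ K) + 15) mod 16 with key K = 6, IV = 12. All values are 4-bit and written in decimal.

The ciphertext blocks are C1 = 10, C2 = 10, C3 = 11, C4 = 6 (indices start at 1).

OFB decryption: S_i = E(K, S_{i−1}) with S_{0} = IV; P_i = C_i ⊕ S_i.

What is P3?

P1: S = E(K, 12) = 9; 10 ⊕ 9 = 3.
P2: S = E(K, 9) = 14; 10 ⊕ 14 = 4.
P3: S = E(K, 14) = 7; 11 ⊕ 7 = 12.

P3 = 12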